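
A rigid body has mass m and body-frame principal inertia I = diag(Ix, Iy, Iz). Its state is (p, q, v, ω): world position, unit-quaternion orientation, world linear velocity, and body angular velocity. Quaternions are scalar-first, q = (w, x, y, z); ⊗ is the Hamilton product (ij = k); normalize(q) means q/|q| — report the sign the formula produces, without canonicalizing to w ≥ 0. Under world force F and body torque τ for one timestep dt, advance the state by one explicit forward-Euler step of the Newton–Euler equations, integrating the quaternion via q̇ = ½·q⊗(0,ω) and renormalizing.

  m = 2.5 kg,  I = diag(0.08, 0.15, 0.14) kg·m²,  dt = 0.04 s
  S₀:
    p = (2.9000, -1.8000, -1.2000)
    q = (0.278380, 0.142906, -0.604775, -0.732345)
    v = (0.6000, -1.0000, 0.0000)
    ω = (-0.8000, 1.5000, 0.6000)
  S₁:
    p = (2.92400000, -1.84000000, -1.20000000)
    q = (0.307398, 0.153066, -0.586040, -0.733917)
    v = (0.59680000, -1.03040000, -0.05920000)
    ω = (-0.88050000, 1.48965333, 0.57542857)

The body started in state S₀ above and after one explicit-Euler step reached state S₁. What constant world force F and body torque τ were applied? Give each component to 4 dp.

F = (-0.2000, -1.9000, -3.7000)
τ = (-0.1700, -0.0100, -0.1700)

ω₁ − ω₀ = (-0.08050000, -0.01034667, -0.02457143)
τ = I·(Δω/dt) + ω₀×(Iω₀) = (-0.1700, -0.0100, -0.1700)
v₁ − v₀ = (-0.00320000, -0.03040000, -0.05920000)
F = m·Δv/dt = (-0.2000, -1.9000, -3.7000)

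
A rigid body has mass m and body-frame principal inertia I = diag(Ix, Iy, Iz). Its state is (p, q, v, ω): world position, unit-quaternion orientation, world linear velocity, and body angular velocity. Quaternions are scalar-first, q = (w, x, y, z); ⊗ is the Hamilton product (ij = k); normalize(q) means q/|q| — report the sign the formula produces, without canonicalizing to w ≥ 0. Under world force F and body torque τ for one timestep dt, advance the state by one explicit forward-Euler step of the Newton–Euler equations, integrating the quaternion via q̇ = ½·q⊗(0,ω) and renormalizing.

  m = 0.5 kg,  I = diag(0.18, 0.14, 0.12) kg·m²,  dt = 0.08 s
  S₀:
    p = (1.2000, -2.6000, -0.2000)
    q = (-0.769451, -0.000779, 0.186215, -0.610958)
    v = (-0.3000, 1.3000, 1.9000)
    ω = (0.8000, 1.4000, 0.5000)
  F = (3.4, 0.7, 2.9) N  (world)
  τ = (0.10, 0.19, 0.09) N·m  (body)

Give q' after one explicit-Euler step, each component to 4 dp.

Hamilton product q⊗(0,ω) = (0.0454012, 0.3328879, -1.5656083, -0.5347881)
q' = normalize(q + ½dt·q⊗(0,ω)) = (-0.7659, 0.0125, 0.1233, -0.6309)

q' = (-0.7659, 0.0125, 0.1233, -0.6309)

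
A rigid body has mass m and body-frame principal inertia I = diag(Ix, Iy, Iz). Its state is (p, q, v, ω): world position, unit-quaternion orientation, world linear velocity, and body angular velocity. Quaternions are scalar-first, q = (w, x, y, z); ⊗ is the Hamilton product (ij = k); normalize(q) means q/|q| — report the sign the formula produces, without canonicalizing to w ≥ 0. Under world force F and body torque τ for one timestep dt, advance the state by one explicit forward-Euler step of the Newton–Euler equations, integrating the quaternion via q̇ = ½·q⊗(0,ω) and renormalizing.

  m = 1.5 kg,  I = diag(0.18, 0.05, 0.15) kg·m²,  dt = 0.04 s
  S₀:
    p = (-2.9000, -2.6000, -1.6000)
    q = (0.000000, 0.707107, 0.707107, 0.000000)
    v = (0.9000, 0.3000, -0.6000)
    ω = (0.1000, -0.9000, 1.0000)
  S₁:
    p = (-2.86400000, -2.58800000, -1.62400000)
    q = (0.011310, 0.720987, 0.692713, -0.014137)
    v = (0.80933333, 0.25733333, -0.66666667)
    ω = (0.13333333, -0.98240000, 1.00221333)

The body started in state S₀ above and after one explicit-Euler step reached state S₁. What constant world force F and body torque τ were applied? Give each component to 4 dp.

Δv = v₁−v₀ = (-0.09066667, -0.04266667, -0.06666667)
F = m·Δv/dt = (-3.4000, -1.6000, -2.5000)
ω₁ − ω₀ = (0.03333333, -0.08240000, 0.00221333)
ω₀×(Iω₀) = (-0.0900, 0.0030, 0.0117)
τ = I·(Δω/dt) + ω₀×(Iω₀) = (0.0600, -0.1000, 0.0200)

F = (-3.4000, -1.6000, -2.5000)
τ = (0.0600, -0.1000, 0.0200)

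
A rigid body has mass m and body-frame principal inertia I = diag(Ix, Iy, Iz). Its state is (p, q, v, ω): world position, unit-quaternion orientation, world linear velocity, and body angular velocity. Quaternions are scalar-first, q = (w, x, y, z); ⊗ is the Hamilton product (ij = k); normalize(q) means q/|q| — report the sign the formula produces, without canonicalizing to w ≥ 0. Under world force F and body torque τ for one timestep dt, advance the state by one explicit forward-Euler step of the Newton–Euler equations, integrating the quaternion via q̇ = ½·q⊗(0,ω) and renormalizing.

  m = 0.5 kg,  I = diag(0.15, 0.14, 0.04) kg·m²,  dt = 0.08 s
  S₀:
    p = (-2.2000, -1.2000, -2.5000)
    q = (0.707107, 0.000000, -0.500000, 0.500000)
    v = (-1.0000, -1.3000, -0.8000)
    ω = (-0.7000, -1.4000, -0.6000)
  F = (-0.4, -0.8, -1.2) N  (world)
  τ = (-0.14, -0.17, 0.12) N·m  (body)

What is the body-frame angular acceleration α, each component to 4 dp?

α = (-0.3733, -1.5443, 3.2450)

gyro term ω×Iω = (-0.0840, 0.0462, -0.0098)
(τ − ω×Iω)/I = (-0.3733, -1.5443, 3.2450)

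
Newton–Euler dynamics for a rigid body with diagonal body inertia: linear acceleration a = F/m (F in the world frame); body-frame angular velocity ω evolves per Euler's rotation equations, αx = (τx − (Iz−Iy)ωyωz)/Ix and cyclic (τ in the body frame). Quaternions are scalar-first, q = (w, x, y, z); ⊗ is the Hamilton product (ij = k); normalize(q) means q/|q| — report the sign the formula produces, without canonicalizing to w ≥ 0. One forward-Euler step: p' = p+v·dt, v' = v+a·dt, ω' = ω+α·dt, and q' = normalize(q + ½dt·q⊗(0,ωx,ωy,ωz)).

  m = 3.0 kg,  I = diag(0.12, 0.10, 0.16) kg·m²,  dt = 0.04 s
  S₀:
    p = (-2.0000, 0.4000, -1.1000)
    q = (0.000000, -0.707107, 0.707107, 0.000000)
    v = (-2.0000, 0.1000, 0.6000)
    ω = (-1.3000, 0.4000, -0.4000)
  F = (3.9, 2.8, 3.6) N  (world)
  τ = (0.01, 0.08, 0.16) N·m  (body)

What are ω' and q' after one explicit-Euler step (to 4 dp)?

ω' = (-1.2935, 0.4403, -0.3626)
q' = (-0.0240, -0.7125, 0.7012, 0.0127)

precession coupling ω×(Iω) = (-0.0096, -0.0208, 0.0104)
angular accel α = (0.1633, 1.0080, 0.9350)
ω' = ω + α·dt = (-1.2935, 0.4403, -0.3626)
Hamilton product q⊗(0,ω) = (-1.2020819, -0.2828428, -0.2828428, 0.6363963)
q' = normalize(q + ½dt·q⊗(0,ω)) = (-0.0240, -0.7125, 0.7012, 0.0127)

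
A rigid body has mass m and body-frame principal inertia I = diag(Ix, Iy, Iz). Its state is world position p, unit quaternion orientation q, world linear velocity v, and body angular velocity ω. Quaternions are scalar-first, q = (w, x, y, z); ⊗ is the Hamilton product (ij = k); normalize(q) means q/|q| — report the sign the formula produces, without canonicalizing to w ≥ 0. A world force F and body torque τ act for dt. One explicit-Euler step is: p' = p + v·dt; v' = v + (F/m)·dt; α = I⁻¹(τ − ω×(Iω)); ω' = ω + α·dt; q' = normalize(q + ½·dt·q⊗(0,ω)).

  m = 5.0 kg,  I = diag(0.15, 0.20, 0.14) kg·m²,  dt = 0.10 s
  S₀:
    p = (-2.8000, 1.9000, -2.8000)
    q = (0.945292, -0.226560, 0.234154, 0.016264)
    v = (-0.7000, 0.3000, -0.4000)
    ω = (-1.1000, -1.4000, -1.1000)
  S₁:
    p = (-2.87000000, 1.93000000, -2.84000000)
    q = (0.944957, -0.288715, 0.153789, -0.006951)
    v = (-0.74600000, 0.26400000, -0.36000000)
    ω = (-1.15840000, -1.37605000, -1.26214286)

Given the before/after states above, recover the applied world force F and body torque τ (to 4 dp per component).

F = (-2.3000, -1.8000, 2.0000)
τ = (-0.1800, 0.0600, -0.1500)

Δv = v₁−v₀ = (-0.04600000, -0.03600000, 0.04000000)
applied force F = (-2.3000, -1.8000, 2.0000)
ω₁ − ω₀ = (-0.05840000, 0.02395000, -0.16214286)
precession coupling = (-0.0924, 0.0121, 0.0770)
I·α + gyro = (-0.1800, 0.0600, -0.1500)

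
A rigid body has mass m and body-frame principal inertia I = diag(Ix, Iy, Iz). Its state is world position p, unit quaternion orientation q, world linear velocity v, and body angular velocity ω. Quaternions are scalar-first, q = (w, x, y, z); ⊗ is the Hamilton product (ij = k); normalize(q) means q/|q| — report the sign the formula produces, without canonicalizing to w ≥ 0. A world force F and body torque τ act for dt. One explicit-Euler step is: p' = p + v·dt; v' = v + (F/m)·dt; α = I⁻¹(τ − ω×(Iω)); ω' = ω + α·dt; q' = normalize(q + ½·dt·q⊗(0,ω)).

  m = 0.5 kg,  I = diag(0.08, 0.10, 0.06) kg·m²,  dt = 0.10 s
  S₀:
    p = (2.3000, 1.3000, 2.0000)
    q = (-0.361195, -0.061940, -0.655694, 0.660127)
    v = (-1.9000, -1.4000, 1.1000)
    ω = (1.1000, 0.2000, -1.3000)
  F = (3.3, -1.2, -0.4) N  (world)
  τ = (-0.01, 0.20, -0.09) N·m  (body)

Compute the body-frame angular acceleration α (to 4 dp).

precession coupling ω×(Iω) = (0.0104, -0.0286, 0.0044)
α = I⁻¹(τ − ω×Iω) = (-0.2550, 2.2860, -1.5733)

α = (-0.2550, 2.2860, -1.5733)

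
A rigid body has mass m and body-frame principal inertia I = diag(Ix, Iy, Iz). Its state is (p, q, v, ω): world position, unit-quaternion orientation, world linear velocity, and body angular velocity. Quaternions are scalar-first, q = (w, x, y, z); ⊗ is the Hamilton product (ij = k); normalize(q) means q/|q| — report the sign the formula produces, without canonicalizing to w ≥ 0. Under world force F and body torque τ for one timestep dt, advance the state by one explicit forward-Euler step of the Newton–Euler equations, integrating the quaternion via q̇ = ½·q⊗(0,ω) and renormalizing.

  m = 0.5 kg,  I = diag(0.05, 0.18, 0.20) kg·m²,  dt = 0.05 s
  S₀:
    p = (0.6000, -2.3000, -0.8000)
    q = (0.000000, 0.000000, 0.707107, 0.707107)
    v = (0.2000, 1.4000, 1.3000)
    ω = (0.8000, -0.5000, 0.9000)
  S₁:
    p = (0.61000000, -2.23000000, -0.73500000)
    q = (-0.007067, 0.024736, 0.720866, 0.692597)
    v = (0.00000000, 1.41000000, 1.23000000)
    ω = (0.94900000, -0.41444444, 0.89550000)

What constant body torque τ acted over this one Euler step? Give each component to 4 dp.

Δω = ω₁−ω₀ = (0.14900000, 0.08555556, -0.00450000)
I·α + gyro = (0.1400, 0.2000, -0.0700)

τ = (0.1400, 0.2000, -0.0700)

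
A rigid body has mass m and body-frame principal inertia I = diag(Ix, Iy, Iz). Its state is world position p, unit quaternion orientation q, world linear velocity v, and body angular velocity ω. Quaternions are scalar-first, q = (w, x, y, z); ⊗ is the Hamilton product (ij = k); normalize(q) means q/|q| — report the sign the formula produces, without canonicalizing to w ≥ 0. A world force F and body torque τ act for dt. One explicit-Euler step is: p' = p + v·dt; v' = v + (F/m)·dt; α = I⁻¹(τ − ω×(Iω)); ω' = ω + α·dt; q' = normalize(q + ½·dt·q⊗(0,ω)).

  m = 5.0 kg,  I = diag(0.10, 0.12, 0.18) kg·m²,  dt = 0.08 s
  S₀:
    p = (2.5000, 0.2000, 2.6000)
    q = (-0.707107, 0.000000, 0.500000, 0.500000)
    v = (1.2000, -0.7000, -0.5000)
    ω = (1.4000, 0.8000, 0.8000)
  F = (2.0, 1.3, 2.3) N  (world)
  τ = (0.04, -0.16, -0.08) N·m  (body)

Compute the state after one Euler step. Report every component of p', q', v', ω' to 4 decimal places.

p' = (2.5960, 0.1440, 2.5600)
q' = (-0.7372, -0.0395, 0.5041, 0.4482)
v' = (1.2320, -0.6792, -0.4632)
ω' = (1.4013, 0.7531, 0.7545)

ω×(Iω) gyroscopic = (0.0384, -0.0896, 0.0224)
α = I⁻¹(τ − ω×Iω) = (0.0160, -0.5867, -0.5689)
new body rate ω' = (1.4013, 0.7531, 0.7545)
q⊗(0,ω) = (-0.8000000, -0.9899498, 0.1343144, -1.2656856)
q' = normalize(q + ½dt·q⊗(0,ω)) = (-0.7372, -0.0395, 0.5041, 0.4482)
p + v·dt = (2.5960, 0.1440, 2.5600)
new velocity v' = (1.2320, -0.6792, -0.4632)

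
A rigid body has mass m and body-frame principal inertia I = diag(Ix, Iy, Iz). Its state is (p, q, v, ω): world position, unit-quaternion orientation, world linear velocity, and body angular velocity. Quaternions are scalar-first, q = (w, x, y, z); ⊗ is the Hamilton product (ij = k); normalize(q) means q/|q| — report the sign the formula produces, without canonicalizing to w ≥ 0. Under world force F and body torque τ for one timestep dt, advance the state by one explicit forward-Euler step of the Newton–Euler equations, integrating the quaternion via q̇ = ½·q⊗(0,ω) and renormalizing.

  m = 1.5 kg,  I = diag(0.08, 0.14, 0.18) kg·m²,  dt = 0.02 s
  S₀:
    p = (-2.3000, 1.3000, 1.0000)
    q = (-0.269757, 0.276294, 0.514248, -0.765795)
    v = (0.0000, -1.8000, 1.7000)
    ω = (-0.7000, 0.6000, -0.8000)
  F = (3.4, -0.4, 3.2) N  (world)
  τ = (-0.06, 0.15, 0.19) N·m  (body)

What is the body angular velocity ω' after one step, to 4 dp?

ω' = (-0.7102, 0.6294, -0.7761)

precession coupling ω×(Iω) = (-0.0192, -0.0560, -0.0252)
(τ − ω×Iω)/I = (-0.5100, 1.4714, 1.1956)
new body rate ω' = (-0.7102, 0.6294, -0.7761)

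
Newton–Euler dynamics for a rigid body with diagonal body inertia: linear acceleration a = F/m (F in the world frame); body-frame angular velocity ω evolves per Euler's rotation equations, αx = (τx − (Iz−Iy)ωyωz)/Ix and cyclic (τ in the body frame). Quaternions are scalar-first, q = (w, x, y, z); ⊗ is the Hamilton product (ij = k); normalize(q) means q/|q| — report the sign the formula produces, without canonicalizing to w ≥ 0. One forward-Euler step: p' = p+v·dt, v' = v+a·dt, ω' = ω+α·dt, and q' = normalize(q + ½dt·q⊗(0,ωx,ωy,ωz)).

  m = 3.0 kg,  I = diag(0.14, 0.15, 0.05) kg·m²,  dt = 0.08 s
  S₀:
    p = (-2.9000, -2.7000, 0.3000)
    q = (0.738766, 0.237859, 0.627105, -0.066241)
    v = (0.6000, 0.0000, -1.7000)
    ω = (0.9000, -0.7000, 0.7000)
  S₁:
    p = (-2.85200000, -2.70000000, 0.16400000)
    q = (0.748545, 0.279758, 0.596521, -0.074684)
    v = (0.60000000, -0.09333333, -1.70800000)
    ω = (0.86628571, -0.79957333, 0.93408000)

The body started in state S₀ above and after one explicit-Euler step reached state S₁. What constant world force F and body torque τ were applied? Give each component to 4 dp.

F = (0.0000, -3.5000, -0.3000)
τ = (-0.0100, -0.1300, 0.1400)

rate change Δω = (-0.03371429, -0.09957333, 0.23408000)
ω₀×(Iω₀) = (0.0490, 0.0567, -0.0063)
τ = I·(Δω/dt) + ω₀×(Iω₀) = (-0.0100, -0.1300, 0.1400)
velocity change Δv = (0.00000000, -0.09333333, -0.00800000)
m·(v₁−v₀)/dt = (0.0000, -3.5000, -0.3000)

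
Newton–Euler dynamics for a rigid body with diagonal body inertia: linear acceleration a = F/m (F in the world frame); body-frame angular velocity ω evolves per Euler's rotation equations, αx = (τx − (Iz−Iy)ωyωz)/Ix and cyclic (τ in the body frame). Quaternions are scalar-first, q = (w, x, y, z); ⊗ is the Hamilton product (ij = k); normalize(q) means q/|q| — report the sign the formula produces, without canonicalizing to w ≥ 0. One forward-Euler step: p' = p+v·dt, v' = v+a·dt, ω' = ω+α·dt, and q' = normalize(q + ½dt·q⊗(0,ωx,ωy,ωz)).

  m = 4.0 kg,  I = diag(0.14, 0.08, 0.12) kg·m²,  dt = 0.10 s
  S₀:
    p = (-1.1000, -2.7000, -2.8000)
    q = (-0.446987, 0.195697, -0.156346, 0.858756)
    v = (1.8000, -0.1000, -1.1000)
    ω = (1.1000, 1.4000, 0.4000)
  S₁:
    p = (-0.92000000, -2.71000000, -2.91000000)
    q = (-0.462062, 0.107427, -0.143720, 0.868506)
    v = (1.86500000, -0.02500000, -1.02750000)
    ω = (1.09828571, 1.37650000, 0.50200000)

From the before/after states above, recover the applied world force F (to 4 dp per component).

Δv = v₁−v₀ = (0.06500000, 0.07500000, 0.07250000)
m·(v₁−v₀)/dt = (2.6000, 3.0000, 2.9000)

F = (2.6000, 3.0000, 2.9000)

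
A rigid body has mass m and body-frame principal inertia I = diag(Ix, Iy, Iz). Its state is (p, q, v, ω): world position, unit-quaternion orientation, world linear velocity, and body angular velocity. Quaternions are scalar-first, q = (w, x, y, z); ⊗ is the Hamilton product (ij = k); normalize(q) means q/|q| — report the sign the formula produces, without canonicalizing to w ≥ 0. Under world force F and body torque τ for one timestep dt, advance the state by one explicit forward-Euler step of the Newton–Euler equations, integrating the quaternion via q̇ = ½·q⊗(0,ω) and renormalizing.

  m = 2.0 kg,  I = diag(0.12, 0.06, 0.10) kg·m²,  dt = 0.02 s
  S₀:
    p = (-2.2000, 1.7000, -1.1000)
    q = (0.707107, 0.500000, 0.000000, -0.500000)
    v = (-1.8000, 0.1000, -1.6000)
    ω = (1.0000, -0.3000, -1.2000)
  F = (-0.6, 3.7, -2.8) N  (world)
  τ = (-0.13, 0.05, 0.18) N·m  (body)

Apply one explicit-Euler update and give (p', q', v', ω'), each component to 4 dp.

p' = (-2.2360, 1.7020, -1.1320)
q' = (0.6960, 0.5055, -0.0011, -0.5099)
v' = (-1.8060, 0.1370, -1.6280)
ω' = (0.9759, -0.2753, -1.1676)

linear accel F/m = (-0.3000, 1.8500, -1.4000)
p + v·dt = (-2.2360, 1.7020, -1.1320)
v + (F/m)dt = (-1.8060, 0.1370, -1.6280)
α = I⁻¹(τ − ω×Iω) = (-1.2033, 1.2333, 1.6200)
new body rate ω' = (0.9759, -0.2753, -1.1676)
2q̇ = q⊗(0,ω) = (-1.1000000, 0.5571070, -0.1121321, -0.9985284)
updated quaternion q' = (0.6960, 0.5055, -0.0011, -0.5099)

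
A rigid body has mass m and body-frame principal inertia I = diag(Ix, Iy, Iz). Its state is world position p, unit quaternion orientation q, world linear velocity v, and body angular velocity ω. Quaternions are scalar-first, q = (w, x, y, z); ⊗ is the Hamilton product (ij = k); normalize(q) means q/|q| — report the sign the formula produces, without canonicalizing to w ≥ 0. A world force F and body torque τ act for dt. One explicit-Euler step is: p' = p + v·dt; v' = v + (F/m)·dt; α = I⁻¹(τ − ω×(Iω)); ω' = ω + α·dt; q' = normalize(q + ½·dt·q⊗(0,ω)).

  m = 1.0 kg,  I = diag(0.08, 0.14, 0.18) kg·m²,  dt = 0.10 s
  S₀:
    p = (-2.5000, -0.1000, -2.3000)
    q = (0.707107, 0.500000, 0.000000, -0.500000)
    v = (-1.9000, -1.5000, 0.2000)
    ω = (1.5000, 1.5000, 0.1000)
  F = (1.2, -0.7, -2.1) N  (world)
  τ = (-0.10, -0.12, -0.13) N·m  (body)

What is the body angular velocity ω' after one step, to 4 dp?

ω' = (1.3675, 1.4250, -0.0472)

gyro term ω×Iω = (0.0060, -0.0150, 0.1350)
(τ − ω×Iω)/I = (-1.3250, -0.7500, -1.4722)
new body rate ω' = (1.3675, 1.4250, -0.0472)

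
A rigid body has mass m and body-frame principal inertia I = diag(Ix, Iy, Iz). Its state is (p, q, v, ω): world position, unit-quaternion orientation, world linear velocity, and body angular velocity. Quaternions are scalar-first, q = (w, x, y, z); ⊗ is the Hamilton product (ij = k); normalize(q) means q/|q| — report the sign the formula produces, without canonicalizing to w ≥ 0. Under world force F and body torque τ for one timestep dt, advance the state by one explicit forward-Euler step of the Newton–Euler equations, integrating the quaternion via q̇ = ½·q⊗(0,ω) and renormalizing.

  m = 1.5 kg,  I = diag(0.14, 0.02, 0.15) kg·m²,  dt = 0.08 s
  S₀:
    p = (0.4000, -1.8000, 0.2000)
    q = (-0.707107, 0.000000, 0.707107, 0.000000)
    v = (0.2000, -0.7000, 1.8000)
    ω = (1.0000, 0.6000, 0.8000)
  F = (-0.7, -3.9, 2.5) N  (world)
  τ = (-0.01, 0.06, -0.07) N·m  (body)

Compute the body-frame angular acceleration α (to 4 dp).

α = (-0.5171, 3.4000, 0.0133)

precession coupling ω×(Iω) = (0.0624, -0.0080, -0.0720)
α = I⁻¹(τ − ω×Iω) = (-0.5171, 3.4000, 0.0133)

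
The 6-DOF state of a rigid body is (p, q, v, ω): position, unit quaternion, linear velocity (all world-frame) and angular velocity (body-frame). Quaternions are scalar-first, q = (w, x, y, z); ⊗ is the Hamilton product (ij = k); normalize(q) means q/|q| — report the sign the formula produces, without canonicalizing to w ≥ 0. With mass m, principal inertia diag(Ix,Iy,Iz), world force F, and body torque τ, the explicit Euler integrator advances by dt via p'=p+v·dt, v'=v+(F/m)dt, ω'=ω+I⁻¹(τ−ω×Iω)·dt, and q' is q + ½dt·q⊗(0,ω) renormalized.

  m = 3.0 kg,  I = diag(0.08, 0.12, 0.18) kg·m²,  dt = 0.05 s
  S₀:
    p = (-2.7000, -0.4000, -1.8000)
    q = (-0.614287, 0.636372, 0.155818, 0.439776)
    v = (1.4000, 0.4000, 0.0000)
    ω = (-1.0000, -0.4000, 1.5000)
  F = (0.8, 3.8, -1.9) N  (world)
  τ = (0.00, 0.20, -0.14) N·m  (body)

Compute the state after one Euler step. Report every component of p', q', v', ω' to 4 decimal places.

gyro term ω×Iω = (-0.0360, 0.1500, 0.0160)
angular accel α = (0.4500, 0.4167, -0.8667)
new body rate ω' = (-0.9775, -0.3792, 1.4567)
2q̇ = q⊗(0,ω) = (0.0390352, 1.0239244, -1.1486192, -1.0201613)
q + ½dt·q⊗(0,ω), renormalized = (-0.6127, 0.6613, 0.1270, 0.4138)
linear accel F/m = (0.2667, 1.2667, -0.6333)
p' = p + v·dt = (-2.6300, -0.3800, -1.8000)
v + (F/m)dt = (1.4133, 0.4633, -0.0317)

p' = (-2.6300, -0.3800, -1.8000)
q' = (-0.6127, 0.6613, 0.1270, 0.4138)
v' = (1.4133, 0.4633, -0.0317)
ω' = (-0.9775, -0.3792, 1.4567)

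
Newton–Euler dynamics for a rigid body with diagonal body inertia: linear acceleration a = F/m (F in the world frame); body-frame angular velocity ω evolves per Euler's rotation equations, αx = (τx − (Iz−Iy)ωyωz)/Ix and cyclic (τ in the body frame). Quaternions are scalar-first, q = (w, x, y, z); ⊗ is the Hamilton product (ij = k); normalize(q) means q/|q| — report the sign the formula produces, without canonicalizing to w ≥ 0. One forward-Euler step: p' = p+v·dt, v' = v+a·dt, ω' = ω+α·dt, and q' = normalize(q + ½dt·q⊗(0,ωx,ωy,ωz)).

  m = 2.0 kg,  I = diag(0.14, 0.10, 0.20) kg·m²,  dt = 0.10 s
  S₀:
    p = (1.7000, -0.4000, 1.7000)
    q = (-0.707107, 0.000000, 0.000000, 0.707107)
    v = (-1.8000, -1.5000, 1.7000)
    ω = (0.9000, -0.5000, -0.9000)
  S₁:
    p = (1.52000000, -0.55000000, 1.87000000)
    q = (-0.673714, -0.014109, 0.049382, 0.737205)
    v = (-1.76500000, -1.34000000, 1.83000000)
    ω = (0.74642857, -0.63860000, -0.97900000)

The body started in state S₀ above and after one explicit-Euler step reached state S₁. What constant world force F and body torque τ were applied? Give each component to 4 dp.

F = (0.7000, 3.2000, 2.6000)
τ = (-0.1700, -0.0900, -0.1400)

Δv = v₁−v₀ = (0.03500000, 0.16000000, 0.13000000)
applied force F = (0.7000, 3.2000, 2.6000)
ω₁ − ω₀ = (-0.15357143, -0.13860000, -0.07900000)
ω₀×(Iω₀) = (0.0450, 0.0486, 0.0180)
I·α + gyro = (-0.1700, -0.0900, -0.1400)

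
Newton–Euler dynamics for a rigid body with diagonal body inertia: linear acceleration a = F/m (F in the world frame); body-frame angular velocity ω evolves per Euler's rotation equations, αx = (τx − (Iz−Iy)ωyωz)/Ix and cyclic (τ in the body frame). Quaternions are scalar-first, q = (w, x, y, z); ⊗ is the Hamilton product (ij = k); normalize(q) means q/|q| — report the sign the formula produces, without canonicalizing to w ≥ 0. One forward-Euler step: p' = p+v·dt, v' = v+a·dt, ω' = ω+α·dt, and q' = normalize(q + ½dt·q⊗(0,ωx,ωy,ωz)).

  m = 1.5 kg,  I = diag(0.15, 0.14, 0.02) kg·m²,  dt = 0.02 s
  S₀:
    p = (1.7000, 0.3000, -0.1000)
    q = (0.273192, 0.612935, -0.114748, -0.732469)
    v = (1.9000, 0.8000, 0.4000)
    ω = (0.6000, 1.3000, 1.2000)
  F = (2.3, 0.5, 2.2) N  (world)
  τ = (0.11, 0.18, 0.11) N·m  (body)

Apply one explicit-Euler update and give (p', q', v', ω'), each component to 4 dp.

α = I⁻¹(τ − ω×Iω) = (1.9813, 0.6171, 5.8900)
ω + α·dt = (0.6396, 1.3123, 1.3178)
Hamilton product q⊗(0,ω) = (0.6603742, 0.9784273, -0.8198538, 1.1934947)
q + ½dt·q⊗(0,ω), renormalized = (0.2797, 0.6226, -0.1229, -0.7204)
new position p' = (1.7380, 0.3160, -0.0920)
v' = v + a·dt = (1.9307, 0.8067, 0.4293)

p' = (1.7380, 0.3160, -0.0920)
q' = (0.2797, 0.6226, -0.1229, -0.7204)
v' = (1.9307, 0.8067, 0.4293)
ω' = (0.6396, 1.3123, 1.3178)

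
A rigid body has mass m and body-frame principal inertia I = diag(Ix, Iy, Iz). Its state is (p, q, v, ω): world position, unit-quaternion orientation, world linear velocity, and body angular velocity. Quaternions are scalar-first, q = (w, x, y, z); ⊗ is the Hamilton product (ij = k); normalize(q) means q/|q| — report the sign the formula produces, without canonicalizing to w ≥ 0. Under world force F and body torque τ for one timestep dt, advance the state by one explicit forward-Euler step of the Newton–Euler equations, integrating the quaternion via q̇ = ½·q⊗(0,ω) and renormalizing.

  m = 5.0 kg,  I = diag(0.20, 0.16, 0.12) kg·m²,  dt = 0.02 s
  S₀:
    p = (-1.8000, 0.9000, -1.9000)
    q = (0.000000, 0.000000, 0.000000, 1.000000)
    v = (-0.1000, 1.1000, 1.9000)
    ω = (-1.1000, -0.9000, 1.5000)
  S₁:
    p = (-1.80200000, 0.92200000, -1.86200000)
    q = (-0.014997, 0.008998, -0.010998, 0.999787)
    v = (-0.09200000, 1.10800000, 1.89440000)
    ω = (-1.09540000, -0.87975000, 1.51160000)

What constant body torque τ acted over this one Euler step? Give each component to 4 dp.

rate change Δω = (0.00460000, 0.02025000, 0.01160000)
ω₀×(Iω₀) = (0.0540, -0.1320, -0.0396)
τ = I·(Δω/dt) + ω₀×(Iω₀) = (0.1000, 0.0300, 0.0300)

τ = (0.1000, 0.0300, 0.0300)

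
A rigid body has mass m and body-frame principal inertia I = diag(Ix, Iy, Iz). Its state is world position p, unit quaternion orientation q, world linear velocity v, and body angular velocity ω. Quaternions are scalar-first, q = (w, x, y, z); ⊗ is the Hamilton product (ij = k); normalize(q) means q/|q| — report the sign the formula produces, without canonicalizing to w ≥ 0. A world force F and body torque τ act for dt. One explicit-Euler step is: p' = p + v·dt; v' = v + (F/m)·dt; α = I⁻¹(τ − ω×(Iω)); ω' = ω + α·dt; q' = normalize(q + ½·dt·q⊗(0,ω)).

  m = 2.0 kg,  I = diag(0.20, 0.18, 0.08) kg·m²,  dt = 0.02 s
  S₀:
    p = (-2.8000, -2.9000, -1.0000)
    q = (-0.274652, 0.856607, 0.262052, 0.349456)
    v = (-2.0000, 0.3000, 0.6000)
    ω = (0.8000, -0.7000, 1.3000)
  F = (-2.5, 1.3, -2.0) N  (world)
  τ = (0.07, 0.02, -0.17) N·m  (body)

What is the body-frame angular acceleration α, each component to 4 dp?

ω×(Iω) gyroscopic = (0.0910, 0.1248, 0.0112)
angular accel α = (-0.1050, -0.5822, -2.2650)

α = (-0.1050, -0.5822, -2.2650)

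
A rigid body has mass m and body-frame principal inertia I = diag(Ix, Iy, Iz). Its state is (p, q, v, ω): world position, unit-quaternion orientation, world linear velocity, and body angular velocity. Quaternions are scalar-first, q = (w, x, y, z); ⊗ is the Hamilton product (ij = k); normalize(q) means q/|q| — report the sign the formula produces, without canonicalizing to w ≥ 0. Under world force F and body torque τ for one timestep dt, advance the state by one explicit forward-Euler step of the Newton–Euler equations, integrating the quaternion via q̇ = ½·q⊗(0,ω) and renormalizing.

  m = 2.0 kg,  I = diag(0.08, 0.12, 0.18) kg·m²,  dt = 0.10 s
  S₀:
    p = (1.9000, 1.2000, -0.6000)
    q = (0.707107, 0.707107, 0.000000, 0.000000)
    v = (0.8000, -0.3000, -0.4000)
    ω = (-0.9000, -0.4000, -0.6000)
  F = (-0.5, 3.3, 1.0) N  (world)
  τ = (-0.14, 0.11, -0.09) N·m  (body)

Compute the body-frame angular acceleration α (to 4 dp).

α = (-1.9300, 1.3667, -0.5800)

ω×(Iω) gyroscopic = (0.0144, -0.0540, 0.0144)
angular accel α = (-1.9300, 1.3667, -0.5800)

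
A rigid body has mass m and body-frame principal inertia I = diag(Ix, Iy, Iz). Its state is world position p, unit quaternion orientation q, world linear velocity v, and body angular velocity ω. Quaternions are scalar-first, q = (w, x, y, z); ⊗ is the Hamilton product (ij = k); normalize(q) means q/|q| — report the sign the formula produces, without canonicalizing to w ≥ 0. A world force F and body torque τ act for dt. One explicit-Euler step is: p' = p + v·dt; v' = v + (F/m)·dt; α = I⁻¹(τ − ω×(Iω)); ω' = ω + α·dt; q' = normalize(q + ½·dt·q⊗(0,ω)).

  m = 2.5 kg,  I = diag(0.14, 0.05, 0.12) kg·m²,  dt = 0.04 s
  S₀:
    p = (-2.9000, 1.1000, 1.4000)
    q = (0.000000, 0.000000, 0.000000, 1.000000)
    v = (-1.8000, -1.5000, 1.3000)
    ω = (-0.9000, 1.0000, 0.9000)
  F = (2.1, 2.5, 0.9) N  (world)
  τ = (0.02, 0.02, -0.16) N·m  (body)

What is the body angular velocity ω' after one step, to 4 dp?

gyro term ω×Iω = (0.0630, -0.0162, 0.0810)
angular accel α = (-0.3071, 0.7240, -2.0083)
new body rate ω' = (-0.9123, 1.0290, 0.8197)

ω' = (-0.9123, 1.0290, 0.8197)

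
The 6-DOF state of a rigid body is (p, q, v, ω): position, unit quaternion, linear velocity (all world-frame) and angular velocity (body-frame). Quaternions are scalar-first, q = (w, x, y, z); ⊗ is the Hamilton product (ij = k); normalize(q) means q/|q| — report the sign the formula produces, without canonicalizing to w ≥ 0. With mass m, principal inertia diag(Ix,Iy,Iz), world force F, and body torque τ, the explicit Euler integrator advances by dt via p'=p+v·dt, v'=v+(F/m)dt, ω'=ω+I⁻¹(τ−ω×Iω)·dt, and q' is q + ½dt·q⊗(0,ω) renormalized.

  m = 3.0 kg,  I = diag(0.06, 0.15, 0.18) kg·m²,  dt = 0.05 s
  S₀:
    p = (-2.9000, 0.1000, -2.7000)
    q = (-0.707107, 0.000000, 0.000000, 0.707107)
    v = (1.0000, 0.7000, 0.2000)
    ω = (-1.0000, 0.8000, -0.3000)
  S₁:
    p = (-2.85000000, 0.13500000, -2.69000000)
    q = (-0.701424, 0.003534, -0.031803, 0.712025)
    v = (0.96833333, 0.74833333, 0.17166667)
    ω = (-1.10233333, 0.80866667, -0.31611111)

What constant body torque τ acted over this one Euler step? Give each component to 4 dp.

Δω = ω₁−ω₀ = (-0.10233333, 0.00866667, -0.01611111)
ω₀×(Iω₀) = (-0.0072, -0.0360, -0.0720)
I·α + gyro = (-0.1300, -0.0100, -0.1300)

τ = (-0.1300, -0.0100, -0.1300)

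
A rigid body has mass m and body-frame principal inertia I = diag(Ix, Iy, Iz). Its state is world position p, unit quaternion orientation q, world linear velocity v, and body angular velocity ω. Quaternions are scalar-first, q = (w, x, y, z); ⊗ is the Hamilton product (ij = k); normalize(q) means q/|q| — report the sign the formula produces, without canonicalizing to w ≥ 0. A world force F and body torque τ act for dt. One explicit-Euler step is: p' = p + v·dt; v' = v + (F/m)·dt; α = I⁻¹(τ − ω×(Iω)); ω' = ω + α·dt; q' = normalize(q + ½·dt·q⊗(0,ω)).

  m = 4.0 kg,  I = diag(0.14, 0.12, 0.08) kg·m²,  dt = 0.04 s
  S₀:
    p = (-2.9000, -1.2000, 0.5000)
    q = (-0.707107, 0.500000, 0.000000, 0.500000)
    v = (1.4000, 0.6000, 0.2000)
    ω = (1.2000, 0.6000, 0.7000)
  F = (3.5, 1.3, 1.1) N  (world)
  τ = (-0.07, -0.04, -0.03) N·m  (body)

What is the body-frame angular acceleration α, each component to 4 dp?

ω×(Iω) gyroscopic = (-0.0168, 0.0504, -0.0144)
α = I⁻¹(τ − ω×Iω) = (-0.3800, -0.7533, -0.1950)

α = (-0.3800, -0.7533, -0.1950)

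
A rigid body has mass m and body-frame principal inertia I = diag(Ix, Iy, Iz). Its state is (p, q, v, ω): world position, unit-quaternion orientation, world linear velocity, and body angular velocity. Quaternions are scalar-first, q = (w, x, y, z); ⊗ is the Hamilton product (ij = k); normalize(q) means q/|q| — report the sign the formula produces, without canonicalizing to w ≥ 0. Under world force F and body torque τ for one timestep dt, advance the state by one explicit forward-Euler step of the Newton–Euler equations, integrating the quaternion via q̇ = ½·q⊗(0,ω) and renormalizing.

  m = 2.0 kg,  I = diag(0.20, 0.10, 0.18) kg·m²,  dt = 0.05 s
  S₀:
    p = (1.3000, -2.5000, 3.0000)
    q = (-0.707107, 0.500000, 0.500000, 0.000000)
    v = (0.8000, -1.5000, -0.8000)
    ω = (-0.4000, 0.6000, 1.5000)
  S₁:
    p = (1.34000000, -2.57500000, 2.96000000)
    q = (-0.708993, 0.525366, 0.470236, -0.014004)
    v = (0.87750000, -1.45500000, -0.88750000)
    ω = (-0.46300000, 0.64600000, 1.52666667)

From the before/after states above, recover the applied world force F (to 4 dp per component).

v₁ − v₀ = (0.07750000, 0.04500000, -0.08750000)
applied force F = (3.1000, 1.8000, -3.5000)

F = (3.1000, 1.8000, -3.5000)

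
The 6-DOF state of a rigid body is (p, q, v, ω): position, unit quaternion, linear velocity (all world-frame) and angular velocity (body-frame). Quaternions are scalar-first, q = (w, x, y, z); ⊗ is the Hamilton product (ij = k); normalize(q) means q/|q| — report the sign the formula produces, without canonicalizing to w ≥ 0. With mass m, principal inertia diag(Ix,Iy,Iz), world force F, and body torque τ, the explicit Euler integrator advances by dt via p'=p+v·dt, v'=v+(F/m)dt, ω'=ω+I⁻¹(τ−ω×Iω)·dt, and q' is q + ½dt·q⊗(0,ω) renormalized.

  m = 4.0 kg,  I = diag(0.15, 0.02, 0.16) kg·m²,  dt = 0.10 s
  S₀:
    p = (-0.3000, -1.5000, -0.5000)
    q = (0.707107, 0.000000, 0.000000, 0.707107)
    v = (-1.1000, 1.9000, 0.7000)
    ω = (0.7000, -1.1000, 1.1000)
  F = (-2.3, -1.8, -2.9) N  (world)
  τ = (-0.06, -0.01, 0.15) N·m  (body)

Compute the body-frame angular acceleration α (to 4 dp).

precession coupling ω×(Iω) = (-0.1694, -0.0077, 0.1001)
(τ − ω×Iω)/I = (0.7293, -0.1150, 0.3119)

α = (0.7293, -0.1150, 0.3119)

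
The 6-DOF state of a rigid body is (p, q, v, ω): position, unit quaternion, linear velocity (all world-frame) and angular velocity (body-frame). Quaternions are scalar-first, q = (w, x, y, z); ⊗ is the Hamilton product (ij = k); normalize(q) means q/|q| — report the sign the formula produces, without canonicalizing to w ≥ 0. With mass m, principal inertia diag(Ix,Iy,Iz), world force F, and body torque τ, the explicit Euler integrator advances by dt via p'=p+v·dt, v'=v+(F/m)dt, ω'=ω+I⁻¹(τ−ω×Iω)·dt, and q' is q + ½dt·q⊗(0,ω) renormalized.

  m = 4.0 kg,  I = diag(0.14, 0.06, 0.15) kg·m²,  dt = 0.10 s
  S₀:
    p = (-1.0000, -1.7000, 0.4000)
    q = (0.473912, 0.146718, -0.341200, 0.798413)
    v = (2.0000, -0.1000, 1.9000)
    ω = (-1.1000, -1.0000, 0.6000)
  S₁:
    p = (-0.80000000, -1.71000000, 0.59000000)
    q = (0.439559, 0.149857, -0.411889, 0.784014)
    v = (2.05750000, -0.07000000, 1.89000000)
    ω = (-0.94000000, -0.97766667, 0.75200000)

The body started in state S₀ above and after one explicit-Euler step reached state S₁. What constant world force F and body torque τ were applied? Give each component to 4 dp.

Δω = ω₁−ω₀ = (0.16000000, 0.02233333, 0.15200000)
I·α + gyro = (0.1700, 0.0200, 0.1400)
v₁ − v₀ = (0.05750000, 0.03000000, -0.01000000)
m·(v₁−v₀)/dt = (2.3000, 1.2000, -0.4000)

F = (2.3000, 1.2000, -0.4000)
τ = (0.1700, 0.0200, 0.1400)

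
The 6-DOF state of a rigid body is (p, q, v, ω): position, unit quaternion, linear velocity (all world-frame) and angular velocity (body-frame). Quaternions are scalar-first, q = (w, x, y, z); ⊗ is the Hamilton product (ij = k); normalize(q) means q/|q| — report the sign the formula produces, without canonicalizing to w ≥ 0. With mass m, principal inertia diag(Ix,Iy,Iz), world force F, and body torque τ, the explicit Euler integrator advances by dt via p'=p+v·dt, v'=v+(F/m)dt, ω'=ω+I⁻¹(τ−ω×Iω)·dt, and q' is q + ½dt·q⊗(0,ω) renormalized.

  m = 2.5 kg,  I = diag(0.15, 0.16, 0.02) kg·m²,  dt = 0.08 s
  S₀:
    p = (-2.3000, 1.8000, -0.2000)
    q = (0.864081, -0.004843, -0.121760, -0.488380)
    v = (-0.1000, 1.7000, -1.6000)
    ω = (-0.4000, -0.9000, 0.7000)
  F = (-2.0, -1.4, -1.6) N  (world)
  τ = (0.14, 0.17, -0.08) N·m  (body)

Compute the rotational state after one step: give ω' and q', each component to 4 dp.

ω×(Iω) gyroscopic = (0.0882, -0.0364, 0.0036)
α = I⁻¹(τ − ω×Iω) = (0.3453, 1.2900, -4.1800)
new body rate ω' = (-0.3724, -0.7968, 0.3656)
q⊗(0,ω) = (0.2303448, -0.8704064, -0.5789308, 0.5605114)
q' = normalize(q + ½dt·q⊗(0,ω)) = (0.8723, -0.0396, -0.1447, -0.4654)

ω' = (-0.3724, -0.7968, 0.3656)
q' = (0.8723, -0.0396, -0.1447, -0.4654)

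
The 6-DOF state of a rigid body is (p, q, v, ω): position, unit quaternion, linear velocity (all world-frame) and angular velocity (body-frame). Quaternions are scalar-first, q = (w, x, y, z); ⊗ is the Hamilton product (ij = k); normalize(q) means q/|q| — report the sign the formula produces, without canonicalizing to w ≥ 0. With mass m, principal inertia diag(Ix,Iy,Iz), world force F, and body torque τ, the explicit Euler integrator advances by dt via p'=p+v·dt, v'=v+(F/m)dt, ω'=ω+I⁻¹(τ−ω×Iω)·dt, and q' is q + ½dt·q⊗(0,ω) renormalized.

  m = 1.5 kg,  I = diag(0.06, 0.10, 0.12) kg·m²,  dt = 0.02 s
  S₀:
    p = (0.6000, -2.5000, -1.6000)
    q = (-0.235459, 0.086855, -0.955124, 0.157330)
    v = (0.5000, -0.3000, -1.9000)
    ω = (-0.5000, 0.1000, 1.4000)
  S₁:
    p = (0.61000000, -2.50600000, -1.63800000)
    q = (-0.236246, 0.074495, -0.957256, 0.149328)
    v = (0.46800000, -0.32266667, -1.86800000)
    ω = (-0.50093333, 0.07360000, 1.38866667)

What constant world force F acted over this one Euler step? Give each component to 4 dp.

F = (-2.4000, -1.7000, 2.4000)

velocity change Δv = (-0.03200000, -0.02266667, 0.03200000)
F = m·Δv/dt = (-2.4000, -1.7000, 2.4000)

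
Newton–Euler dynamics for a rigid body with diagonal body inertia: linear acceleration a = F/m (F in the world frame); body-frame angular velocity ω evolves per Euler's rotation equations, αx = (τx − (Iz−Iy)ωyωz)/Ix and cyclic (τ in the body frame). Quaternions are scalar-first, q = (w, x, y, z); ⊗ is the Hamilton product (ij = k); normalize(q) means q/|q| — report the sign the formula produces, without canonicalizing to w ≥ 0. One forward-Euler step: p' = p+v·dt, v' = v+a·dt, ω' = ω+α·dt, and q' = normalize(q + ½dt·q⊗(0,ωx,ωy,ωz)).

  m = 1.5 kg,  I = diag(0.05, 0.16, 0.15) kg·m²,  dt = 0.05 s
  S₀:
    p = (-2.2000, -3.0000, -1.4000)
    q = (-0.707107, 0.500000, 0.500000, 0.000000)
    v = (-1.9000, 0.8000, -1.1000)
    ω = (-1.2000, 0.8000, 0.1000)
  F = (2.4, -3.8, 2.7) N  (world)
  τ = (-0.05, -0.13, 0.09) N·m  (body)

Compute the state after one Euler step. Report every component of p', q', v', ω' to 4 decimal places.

p' = (-2.2950, -2.9600, -1.4550)
q' = (-0.7016, 0.5221, 0.4843, 0.0232)
v' = (-1.8200, 0.6733, -1.0100)
ω' = (-1.2492, 0.7556, 0.1652)

linear accel F/m = (1.6000, -2.5333, 1.8000)
p' = p + v·dt = (-2.2950, -2.9600, -1.4550)
new velocity v' = (-1.8200, 0.6733, -1.0100)
(τ − ω×Iω)/I = (-0.9840, -0.8875, 1.3040)
ω + α·dt = (-1.2492, 0.7556, 0.1652)
Hamilton product q⊗(0,ω) = (0.2000000, 0.8985284, -0.6156856, 0.9292893)
q + ½dt·q⊗(0,ω), renormalized = (-0.7016, 0.5221, 0.4843, 0.0232)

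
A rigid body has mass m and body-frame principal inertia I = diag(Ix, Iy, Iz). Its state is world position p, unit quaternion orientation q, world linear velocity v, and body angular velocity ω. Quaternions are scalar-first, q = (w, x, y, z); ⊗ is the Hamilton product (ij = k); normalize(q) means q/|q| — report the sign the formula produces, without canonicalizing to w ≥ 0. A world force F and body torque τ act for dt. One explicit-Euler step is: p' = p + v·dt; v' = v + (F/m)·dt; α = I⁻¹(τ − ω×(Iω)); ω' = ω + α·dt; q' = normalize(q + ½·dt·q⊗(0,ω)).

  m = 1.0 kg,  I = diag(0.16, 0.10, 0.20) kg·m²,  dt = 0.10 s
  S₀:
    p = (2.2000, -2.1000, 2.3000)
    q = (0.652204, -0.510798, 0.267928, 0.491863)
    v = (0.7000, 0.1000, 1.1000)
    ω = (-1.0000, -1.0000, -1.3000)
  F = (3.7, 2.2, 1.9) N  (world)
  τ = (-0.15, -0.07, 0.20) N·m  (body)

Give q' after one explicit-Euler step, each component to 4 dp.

q' = (0.6690, -0.5338, 0.1767, 0.4862)

2q̇ = q⊗(0,ω) = (0.3965519, -0.5086474, -1.8081044, -0.0691392)
q' = normalize(q + ½dt·q⊗(0,ω)) = (0.6690, -0.5338, 0.1767, 0.4862)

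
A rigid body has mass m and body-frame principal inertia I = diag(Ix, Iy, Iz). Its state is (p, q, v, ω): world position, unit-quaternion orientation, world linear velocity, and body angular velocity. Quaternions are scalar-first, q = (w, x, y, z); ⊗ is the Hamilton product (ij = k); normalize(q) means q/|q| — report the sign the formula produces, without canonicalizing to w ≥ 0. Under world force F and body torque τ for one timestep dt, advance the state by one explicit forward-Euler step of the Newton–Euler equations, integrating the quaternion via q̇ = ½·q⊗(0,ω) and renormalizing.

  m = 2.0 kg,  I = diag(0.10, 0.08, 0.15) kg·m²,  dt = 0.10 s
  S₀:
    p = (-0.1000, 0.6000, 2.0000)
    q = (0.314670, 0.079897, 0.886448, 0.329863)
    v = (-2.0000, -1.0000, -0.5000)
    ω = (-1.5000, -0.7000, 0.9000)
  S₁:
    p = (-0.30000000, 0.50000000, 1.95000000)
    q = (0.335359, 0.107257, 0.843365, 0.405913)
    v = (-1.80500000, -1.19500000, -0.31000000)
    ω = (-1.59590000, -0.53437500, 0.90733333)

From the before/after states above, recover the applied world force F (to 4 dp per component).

Δv = v₁−v₀ = (0.19500000, -0.19500000, 0.19000000)
m·(v₁−v₀)/dt = (3.9000, -3.9000, 3.8000)

F = (3.9000, -3.9000, 3.8000)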